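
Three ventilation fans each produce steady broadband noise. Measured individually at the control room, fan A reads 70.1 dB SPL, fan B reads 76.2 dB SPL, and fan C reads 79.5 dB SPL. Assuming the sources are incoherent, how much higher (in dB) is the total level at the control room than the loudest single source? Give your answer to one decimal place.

Uncorrelated sources add in intensity (power), not in dB.
L_total = 10·log₁₀(10^(70.1/10) + 10^(76.2/10) + 10^(79.5/10)) = 81.49 dB SPL.
Excess over the loudest (79.5 dB): 81.49 − 79.5 = 2.0 dB.

2.0 dB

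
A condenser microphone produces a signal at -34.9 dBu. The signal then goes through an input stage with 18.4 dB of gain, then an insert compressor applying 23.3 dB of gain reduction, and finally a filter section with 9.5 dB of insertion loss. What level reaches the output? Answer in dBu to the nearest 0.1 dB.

In dB, series stages simply add:
-34.9 + 18.4 − 23.3 − 9.5 = -49.3 dBu.

-49.3 dBu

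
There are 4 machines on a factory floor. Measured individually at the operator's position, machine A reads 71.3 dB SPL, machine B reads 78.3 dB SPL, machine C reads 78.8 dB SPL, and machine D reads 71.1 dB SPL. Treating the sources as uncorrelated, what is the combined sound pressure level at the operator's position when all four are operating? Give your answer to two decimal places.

82.30 dB SPL

Incoherent sources sum as intensities:
L_total = 10·log₁₀(10^(71.3/10) + 10^(78.3/10) + 10^(78.8/10) + 10^(71.1/10)) = 10·log₁₀(169800000) = 82.30 dB SPL.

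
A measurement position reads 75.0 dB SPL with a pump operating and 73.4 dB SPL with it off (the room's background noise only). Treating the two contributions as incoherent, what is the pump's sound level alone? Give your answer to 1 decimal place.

Remove the background by subtracting linear intensities:
L_src = 10·log₁₀(10^(75.0/10) − 10^(73.4/10)) = 10·log₁₀(9745000) = 69.9 dB SPL.

69.9 dB SPL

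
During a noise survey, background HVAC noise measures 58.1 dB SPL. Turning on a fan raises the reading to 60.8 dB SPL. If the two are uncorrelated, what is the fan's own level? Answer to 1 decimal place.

57.5 dB SPL

Background correction is a power subtraction:
L_src = 10·log₁₀(10^(60.8/10) − 10^(58.1/10)) = 10·log₁₀(556600) = 57.5 dB SPL.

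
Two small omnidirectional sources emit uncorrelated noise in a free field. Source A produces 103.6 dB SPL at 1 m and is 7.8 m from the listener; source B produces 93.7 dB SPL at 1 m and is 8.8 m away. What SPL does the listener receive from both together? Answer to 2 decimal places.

86.09 dB SPL

At the listener: L_A = 103.6 − 20·log₁₀(7.8) = 85.758 dB; L_B = 93.7 − 20·log₁₀(8.8) = 74.810 dB.
Combined: 10·log₁₀(10^(85.758/10)+10^(74.810/10)) = 86.09 dB SPL.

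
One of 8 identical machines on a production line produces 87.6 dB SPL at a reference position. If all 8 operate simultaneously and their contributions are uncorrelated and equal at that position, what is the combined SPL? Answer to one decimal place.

96.6 dB SPL

8 equal incoherent sources raise the level by 10·log₁₀(8) = 9.03 dB.
L_total = 87.6 + 9.03 = 96.6 dB SPL.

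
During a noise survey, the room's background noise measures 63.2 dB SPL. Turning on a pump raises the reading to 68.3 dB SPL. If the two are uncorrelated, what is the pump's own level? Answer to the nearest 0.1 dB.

66.7 dB SPL

Subtract intensities: L_src = 10·log₁₀(10^(L_total/10) − 10^(L_bg/10)).
L_src = 10·log₁₀(10^(68.3/10) − 10^(63.2/10)) = 10·log₁₀(4672000) = 66.7 dB SPL.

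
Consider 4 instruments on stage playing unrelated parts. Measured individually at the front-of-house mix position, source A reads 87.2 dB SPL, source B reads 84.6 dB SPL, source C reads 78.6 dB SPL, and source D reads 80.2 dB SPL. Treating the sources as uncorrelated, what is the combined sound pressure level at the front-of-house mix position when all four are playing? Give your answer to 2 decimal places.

89.96 dB SPL

Uncorrelated sources add in intensity (power), not in dB.
L_total = 10·log₁₀(10^(87.2/10) + 10^(84.6/10) + 10^(78.6/10) + 10^(80.2/10)) = 10·log₁₀(990400000) = 89.96 dB SPL.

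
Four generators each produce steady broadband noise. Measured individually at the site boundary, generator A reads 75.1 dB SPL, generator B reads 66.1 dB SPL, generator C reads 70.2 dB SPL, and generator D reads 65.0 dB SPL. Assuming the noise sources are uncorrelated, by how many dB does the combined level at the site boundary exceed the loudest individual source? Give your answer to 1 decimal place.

1.9 dB

Uncorrelated sources add in intensity (power), not in dB.
L_total = 10·log₁₀(10^(75.1/10) + 10^(66.1/10) + 10^(70.2/10) + 10^(65.0/10)) = 77.00 dB SPL.
Excess over the loudest (75.1 dB): 77.00 − 75.1 = 1.9 dB.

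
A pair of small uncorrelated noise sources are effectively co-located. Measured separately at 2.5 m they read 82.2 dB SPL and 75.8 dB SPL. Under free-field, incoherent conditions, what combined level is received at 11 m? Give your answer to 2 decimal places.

70.23 dB SPL

Combined at 2.5 m: 10·log₁₀(10^(82.2/10)+10^(75.8/10)) = 83.096 dB SPL.
Then apply −20·log₁₀(11/2.5) = -12.869 dB → 70.23 dB SPL.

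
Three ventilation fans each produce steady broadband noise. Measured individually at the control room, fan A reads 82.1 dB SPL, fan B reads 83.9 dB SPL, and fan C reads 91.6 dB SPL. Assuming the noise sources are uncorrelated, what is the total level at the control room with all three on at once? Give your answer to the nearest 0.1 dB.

Uncorrelated sources add in intensity (power), not in dB.
L_total = 10·log₁₀(10^(82.1/10) + 10^(83.9/10) + 10^(91.6/10)) = 10·log₁₀(1853000000) = 92.7 dB SPL.

92.7 dB SPL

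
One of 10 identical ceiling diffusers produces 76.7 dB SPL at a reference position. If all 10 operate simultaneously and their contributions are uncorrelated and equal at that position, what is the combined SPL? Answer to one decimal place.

10 equal incoherent sources raise the level by 10·log₁₀(10) = 10.00 dB.
L_total = 76.7 + 10.00 = 86.7 dB SPL.

86.7 dB SPL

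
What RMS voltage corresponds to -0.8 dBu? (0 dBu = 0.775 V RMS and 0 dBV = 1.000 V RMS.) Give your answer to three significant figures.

V = 0.775 V × 10^(-0.8/20).
= 0.775 × 0.9120 = 0.707 V.

0.707 V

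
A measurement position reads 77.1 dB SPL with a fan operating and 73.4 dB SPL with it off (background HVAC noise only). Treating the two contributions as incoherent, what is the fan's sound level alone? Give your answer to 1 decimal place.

74.7 dB SPL

Background correction is a power subtraction:
L_src = 10·log₁₀(10^(77.1/10) − 10^(73.4/10)) = 10·log₁₀(29410000) = 74.7 dB SPL.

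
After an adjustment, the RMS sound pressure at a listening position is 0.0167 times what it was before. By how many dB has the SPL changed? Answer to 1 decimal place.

Sound pressure is an amplitude quantity: ΔL = 20·log₁₀(p₂/p₁).
20·log₁₀(0.0167) = -35.5 dB.

-35.5 dB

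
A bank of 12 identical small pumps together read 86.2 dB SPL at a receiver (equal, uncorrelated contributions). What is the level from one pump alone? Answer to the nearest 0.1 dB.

75.4 dB SPL

12 equal incoherent sources add 10·log₁₀(12) = 10.79 dB over one source.
L_one = 86.2 − 10.79 = 75.4 dB SPL.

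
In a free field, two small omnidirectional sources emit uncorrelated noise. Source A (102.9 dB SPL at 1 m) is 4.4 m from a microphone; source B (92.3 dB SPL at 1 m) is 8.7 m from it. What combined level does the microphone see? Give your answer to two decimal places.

At the listener: L_A = 102.9 − 20·log₁₀(4.4) = 90.031 dB; L_B = 92.3 − 20·log₁₀(8.7) = 73.510 dB.
Combined: 10·log₁₀(10^(90.031/10)+10^(73.510/10)) = 90.13 dB SPL.

90.13 dB SPL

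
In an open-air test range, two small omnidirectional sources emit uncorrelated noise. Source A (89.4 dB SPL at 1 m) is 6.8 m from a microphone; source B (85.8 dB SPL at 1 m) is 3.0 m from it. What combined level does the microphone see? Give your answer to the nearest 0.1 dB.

At the listener: L_A = 89.4 − 20·log₁₀(6.8) = 72.75 dB; L_B = 85.8 − 20·log₁₀(3.0) = 76.26 dB.
Combined: 10·log₁₀(10^(72.75/10)+10^(76.26/10)) = 77.9 dB SPL.

77.9 dB SPL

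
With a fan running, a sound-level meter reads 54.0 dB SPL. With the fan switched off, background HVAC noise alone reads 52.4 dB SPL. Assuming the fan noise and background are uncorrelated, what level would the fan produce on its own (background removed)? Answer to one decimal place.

Remove the background by subtracting linear intensities:
L_src = 10·log₁₀(10^(54.0/10) − 10^(52.4/10)) = 10·log₁₀(77410) = 48.9 dB SPL.

48.9 dB SPL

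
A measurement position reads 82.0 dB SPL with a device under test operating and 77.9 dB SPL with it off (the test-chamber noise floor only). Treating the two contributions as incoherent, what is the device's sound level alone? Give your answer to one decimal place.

79.9 dB SPL

Subtract intensities: L_src = 10·log₁₀(10^(L_total/10) − 10^(L_bg/10)).
L_src = 10·log₁₀(10^(82.0/10) − 10^(77.9/10)) = 10·log₁₀(96830000) = 79.9 dB SPL.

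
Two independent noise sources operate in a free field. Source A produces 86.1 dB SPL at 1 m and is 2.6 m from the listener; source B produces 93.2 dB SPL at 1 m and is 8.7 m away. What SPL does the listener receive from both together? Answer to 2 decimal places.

79.44 dB SPL

At the listener: L_A = 86.1 − 20·log₁₀(2.6) = 77.801 dB; L_B = 93.2 − 20·log₁₀(8.7) = 74.410 dB.
Combined: 10·log₁₀(10^(77.801/10)+10^(74.410/10)) = 79.44 dB SPL.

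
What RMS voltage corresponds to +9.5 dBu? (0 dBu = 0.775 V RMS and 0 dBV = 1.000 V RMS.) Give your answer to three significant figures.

V = 0.775 V × 10^(+9.5/20).
= 0.775 × 2.985 = 2.31 V.

2.31 V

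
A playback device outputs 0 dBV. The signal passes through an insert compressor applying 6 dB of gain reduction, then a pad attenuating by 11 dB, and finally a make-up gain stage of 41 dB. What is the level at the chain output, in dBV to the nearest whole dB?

In dB, series stages simply add:
0 − 6 − 11 + 41 = +24 dBV.

+24 dBV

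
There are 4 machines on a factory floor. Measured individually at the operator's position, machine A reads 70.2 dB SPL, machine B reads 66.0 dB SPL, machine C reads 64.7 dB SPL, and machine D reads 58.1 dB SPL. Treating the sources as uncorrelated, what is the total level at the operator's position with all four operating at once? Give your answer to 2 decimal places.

Uncorrelated sources add in intensity (power), not in dB.
L_total = 10·log₁₀(10^(70.2/10) + 10^(66.0/10) + 10^(64.7/10) + 10^(58.1/10)) = 10·log₁₀(18050000) = 72.56 dB SPL.

72.56 dB SPL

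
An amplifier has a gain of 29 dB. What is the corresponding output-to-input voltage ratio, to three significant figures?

28.2

Voltage ratio = 10^(dB/20).
10^(29/20) = 10^(1.450) = 28.2.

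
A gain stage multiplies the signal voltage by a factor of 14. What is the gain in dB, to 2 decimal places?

22.92 dB

For a voltage ratio, dB = 20·log₁₀(V₂/V₁).
20·log₁₀(14) = 22.92 dB.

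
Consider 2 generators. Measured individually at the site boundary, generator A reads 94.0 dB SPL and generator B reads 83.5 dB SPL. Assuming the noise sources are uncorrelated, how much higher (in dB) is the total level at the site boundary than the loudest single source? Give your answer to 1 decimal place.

0.4 dB

Uncorrelated sources add in intensity (power), not in dB.
L_total = 10·log₁₀(10^(94.0/10) + 10^(83.5/10)) = 94.37 dB SPL.
Excess over the loudest (94.0 dB): 94.37 − 94.0 = 0.4 dB.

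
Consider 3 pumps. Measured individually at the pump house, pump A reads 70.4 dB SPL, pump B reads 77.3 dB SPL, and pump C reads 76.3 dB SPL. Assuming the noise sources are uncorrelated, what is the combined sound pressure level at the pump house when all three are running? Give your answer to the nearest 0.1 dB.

Uncorrelated sources add in intensity (power), not in dB.
L_total = 10·log₁₀(10^(70.4/10) + 10^(77.3/10) + 10^(76.3/10)) = 10·log₁₀(107300000) = 80.3 dB SPL.

80.3 dB SPL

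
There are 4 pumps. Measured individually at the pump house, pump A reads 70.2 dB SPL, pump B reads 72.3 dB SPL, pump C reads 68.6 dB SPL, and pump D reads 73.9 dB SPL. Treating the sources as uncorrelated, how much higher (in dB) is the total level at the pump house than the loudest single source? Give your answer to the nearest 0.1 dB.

Add the sources as powers (linear), then convert back to dB:
L_total = 10·log₁₀(10^(70.2/10) + 10^(72.3/10) + 10^(68.6/10) + 10^(73.9/10)) = 77.73 dB SPL.
Excess over the loudest (73.9 dB): 77.73 − 73.9 = 3.8 dB.

3.8 dB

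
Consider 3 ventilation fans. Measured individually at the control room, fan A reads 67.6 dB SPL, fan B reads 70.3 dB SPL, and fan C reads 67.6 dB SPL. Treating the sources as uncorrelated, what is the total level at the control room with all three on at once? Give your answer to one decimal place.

73.5 dB SPL

Add the sources as powers (linear), then convert back to dB:
L_total = 10·log₁₀(10^(67.6/10) + 10^(70.3/10) + 10^(67.6/10)) = 10·log₁₀(22220000) = 73.5 dB SPL.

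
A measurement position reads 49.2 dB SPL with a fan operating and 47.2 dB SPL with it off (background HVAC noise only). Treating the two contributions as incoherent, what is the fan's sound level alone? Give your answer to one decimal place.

Remove the background by subtracting linear intensities:
L_src = 10·log₁₀(10^(49.2/10) − 10^(47.2/10)) = 10·log₁₀(30700) = 44.9 dB SPL.

44.9 dB SPL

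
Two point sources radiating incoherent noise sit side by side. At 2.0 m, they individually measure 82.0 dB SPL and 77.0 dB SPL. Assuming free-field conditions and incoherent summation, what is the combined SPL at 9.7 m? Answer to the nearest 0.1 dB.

69.5 dB SPL

Combined at 2.0 m: 10·log₁₀(10^(82.0/10)+10^(77.0/10)) = 83.19 dB SPL.
Then apply −20·log₁₀(9.7/2.0) = -13.71 dB → 69.5 dB SPL.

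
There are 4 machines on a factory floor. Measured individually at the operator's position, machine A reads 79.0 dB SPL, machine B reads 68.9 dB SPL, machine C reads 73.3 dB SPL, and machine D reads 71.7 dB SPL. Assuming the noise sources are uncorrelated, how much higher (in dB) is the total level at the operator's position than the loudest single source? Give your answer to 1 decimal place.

1.9 dB

Uncorrelated sources add in intensity (power), not in dB.
L_total = 10·log₁₀(10^(79.0/10) + 10^(68.9/10) + 10^(73.3/10) + 10^(71.7/10)) = 80.91 dB SPL.
Excess over the loudest (79.0 dB): 80.91 − 79.0 = 1.9 dB.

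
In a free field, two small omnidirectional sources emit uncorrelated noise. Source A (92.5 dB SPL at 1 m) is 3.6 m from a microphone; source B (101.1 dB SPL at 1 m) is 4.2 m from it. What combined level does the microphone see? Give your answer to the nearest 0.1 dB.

89.4 dB SPL

At the listener: L_A = 92.5 − 20·log₁₀(3.6) = 81.37 dB; L_B = 101.1 − 20·log₁₀(4.2) = 88.64 dB.
Combined: 10·log₁₀(10^(81.37/10)+10^(88.64/10)) = 89.4 dB SPL.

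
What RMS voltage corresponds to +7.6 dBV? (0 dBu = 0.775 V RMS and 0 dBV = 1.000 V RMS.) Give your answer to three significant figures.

V = 1.000 V × 10^(+7.6/20).
= 1.000 × 2.399 = 2.40 V.

2.40 V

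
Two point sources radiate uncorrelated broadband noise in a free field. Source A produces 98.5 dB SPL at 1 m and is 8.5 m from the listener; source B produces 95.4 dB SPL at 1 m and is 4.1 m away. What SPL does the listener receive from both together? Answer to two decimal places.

At the listener: L_A = 98.5 − 20·log₁₀(8.5) = 79.912 dB; L_B = 95.4 − 20·log₁₀(4.1) = 83.144 dB.
Combined: 10·log₁₀(10^(79.912/10)+10^(83.144/10)) = 84.83 dB SPL.

84.83 dB SPL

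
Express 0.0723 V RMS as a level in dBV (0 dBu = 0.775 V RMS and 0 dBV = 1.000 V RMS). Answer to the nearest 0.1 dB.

dBV = 20·log₁₀(V / 1.000 V).
20·log₁₀(0.0723/1.000) = -22.8 dBV.

-22.8 dBV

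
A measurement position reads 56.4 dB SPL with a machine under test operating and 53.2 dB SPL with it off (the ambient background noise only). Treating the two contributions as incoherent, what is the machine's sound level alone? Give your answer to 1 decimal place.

Background correction is a power subtraction:
L_src = 10·log₁₀(10^(56.4/10) − 10^(53.2/10)) = 10·log₁₀(227600) = 53.6 dB SPL.

53.6 dB SPL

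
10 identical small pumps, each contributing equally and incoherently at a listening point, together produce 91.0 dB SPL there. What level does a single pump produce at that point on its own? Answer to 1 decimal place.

10 equal incoherent sources add 10·log₁₀(10) = 10.00 dB over one source.
L_one = 91.0 − 10.00 = 81.0 dB SPL.

81.0 dB SPL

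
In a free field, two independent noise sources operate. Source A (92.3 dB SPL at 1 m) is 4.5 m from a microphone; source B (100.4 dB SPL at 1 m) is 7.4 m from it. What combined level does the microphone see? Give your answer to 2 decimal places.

At the listener: L_A = 92.3 − 20·log₁₀(4.5) = 79.236 dB; L_B = 100.4 − 20·log₁₀(7.4) = 83.015 dB.
Combined: 10·log₁₀(10^(79.236/10)+10^(83.015/10)) = 84.53 dB SPL.

84.53 dB SPL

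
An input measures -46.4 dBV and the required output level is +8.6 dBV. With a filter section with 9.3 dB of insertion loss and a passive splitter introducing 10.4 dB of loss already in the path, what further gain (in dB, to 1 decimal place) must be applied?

The required make-up gain is the shortfall in the dB sum.
G = +8.6 − (-46.4) + 9.3 + 10.4 = 74.7 dB.

74.7 dB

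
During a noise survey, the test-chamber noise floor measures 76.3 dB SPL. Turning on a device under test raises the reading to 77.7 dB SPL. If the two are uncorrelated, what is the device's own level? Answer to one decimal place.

72.1 dB SPL

Remove the background by subtracting linear intensities:
L_src = 10·log₁₀(10^(77.7/10) − 10^(76.3/10)) = 10·log₁₀(16230000) = 72.1 dB SPL.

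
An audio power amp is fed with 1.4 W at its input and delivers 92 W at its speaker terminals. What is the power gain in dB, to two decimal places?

For a power ratio, dB = 10·log₁₀(P₂/P₁).
10·log₁₀(92/1.4) = 10·log₁₀(65.71) = 18.18 dB.

18.18 dB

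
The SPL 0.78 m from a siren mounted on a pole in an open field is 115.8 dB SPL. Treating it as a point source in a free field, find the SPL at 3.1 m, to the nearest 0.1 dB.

103.8 dB SPL

Free-field point source: level drops by 20·log₁₀ of the distance ratio.
ΔL = −20·log₁₀(3.1/0.78) = -11.99 dB, so L₂ = 115.8 + (-11.99) = 103.8 dB SPL.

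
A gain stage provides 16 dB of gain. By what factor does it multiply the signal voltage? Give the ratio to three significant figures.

Voltage ratio = 10^(dB/20).
10^(16/20) = 10^(0.8000) = 6.31.

6.31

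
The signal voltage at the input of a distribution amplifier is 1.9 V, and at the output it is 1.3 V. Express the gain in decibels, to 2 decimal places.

-3.30 dB

Voltage ratio → dB uses the 20·log₁₀ form:
20·log₁₀(1.3/1.9) = 20·log₁₀(0.6842) = -3.30 dB.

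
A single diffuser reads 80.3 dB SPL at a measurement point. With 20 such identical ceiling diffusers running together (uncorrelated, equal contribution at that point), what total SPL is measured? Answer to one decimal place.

93.3 dB SPL

20 equal incoherent sources raise the level by 10·log₁₀(20) = 13.01 dB.
L_total = 80.3 + 13.01 = 93.3 dB SPL.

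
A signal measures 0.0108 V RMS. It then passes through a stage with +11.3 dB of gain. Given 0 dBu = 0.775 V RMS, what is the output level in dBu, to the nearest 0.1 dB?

-25.8 dBu

Input level: 20·log₁₀(0.0108/0.775) = -37.12 dBu.
Output: -37.12 + 11.3 = -25.8 dBu.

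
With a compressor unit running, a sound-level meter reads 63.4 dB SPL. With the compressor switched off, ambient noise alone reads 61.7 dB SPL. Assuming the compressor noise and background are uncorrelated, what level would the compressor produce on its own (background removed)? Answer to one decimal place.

58.5 dB SPL

Subtract intensities: L_src = 10·log₁₀(10^(L_total/10) − 10^(L_bg/10)).
L_src = 10·log₁₀(10^(63.4/10) − 10^(61.7/10)) = 10·log₁₀(708700) = 58.5 dB SPL.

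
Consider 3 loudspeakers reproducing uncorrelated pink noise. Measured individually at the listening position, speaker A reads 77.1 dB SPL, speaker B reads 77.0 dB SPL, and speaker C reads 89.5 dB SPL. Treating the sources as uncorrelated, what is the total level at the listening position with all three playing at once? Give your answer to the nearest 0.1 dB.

Uncorrelated sources add in intensity (power), not in dB.
L_total = 10·log₁₀(10^(77.1/10) + 10^(77.0/10) + 10^(89.5/10)) = 10·log₁₀(992700000) = 90.0 dB SPL.

90.0 dB SPL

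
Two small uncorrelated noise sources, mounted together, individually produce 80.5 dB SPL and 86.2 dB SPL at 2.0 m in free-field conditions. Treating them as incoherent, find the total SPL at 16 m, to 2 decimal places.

69.17 dB SPL

Combined at 2.0 m: 10·log₁₀(10^(80.5/10)+10^(86.2/10)) = 87.235 dB SPL.
Then apply −20·log₁₀(16/2.0) = -18.062 dB → 69.17 dB SPL.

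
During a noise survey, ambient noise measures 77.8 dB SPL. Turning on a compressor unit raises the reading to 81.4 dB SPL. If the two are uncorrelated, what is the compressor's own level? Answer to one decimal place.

Remove the background by subtracting linear intensities:
L_src = 10·log₁₀(10^(81.4/10) − 10^(77.8/10)) = 10·log₁₀(77780000) = 78.9 dB SPL.

78.9 dB SPL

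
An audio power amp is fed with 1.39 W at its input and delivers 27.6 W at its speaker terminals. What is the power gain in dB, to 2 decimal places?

Power is a power quantity, so gain = 10·log₁₀(P_out/P_in).
10·log₁₀(27.6/1.39) = 10·log₁₀(19.86) = 12.98 dB.

12.98 dB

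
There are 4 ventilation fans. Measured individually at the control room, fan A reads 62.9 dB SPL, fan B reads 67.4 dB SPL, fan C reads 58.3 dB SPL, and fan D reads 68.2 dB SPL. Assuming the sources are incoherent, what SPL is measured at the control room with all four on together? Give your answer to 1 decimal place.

71.7 dB SPL

Uncorrelated sources add in intensity (power), not in dB.
L_total = 10·log₁₀(10^(62.9/10) + 10^(67.4/10) + 10^(58.3/10) + 10^(68.2/10)) = 10·log₁₀(14730000) = 71.7 dB SPL.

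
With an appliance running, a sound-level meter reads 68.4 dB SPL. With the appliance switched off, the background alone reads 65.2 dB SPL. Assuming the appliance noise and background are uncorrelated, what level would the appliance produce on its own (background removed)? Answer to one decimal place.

65.6 dB SPL

Background correction is a power subtraction:
L_src = 10·log₁₀(10^(68.4/10) − 10^(65.2/10)) = 10·log₁₀(3607000) = 65.6 dB SPL.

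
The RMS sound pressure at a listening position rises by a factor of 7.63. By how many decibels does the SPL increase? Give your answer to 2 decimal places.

Sound pressure is an amplitude quantity: ΔL = 20·log₁₀(p₂/p₁).
20·log₁₀(7.63) = 17.65 dB.

17.65 dB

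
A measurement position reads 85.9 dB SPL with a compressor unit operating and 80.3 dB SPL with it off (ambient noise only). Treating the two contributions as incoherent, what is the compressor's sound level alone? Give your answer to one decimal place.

84.5 dB SPL

Background correction is a power subtraction:
L_src = 10·log₁₀(10^(85.9/10) − 10^(80.3/10)) = 10·log₁₀(281900000) = 84.5 dB SPL.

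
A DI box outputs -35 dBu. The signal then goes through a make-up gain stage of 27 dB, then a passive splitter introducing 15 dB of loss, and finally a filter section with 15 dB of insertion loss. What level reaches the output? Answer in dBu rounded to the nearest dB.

In dB, series stages simply add:
-35 + 27 − 15 − 15 = -38 dBu.

-38 dBu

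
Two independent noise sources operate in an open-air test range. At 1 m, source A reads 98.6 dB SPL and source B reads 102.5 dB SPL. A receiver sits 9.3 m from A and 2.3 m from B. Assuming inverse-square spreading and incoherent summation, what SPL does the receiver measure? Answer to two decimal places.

95.37 dB SPL

At the listener: L_A = 98.6 − 20·log₁₀(9.3) = 79.230 dB; L_B = 102.5 − 20·log₁₀(2.3) = 95.265 dB.
Combined: 10·log₁₀(10^(79.230/10)+10^(95.265/10)) = 95.37 dB SPL.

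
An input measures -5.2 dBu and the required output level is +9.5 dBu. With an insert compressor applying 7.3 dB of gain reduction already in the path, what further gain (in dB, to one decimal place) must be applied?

The required make-up gain is the shortfall in the dB sum.
G = +9.5 − (-5.2) + 7.3 = 22.0 dB.

22.0 dB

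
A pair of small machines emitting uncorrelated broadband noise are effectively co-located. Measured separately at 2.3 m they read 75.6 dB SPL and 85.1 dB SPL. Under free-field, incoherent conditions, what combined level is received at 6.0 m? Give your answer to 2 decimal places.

Combined at 2.3 m: 10·log₁₀(10^(75.6/10)+10^(85.1/10)) = 85.562 dB SPL.
Then apply −20·log₁₀(6.0/2.3) = -8.328 dB → 77.23 dB SPL.

77.23 dB SPL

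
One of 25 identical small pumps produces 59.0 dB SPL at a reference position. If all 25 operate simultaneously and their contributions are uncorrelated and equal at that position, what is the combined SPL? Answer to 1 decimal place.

73.0 dB SPL

25 equal incoherent sources raise the level by 10·log₁₀(25) = 13.98 dB.
L_total = 59.0 + 13.98 = 73.0 dB SPL.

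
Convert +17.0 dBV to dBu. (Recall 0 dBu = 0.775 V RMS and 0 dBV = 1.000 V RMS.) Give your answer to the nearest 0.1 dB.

The offset between the scales is 20·log₁₀(0.775/1.000) = −2.214 dB.
So dBu = +17.0 + 2.214 = +19.2 dBu.

+19.2 dBu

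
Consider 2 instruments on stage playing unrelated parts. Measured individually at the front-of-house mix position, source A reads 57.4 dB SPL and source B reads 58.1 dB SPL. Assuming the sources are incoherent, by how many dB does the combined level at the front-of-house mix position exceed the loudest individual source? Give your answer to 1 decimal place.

Add the sources as powers (linear), then convert back to dB:
L_total = 10·log₁₀(10^(57.4/10) + 10^(58.1/10)) = 60.77 dB SPL.
Excess over the loudest (58.1 dB): 60.77 − 58.1 = 2.7 dB.

2.7 dB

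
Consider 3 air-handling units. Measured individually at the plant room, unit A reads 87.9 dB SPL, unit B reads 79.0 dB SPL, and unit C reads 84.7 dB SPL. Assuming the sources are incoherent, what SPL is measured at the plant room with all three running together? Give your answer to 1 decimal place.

Incoherent sources sum as intensities:
L_total = 10·log₁₀(10^(87.9/10) + 10^(79.0/10) + 10^(84.7/10)) = 10·log₁₀(991100000) = 90.0 dB SPL.

90.0 dB SPL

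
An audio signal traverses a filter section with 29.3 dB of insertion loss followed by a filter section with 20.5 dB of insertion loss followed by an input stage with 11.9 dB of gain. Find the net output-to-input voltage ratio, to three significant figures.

0.0127

Net gain = (−29.3) + (−20.5) + 11.9 = -37.9 dB.
Voltage ratio = 10^(-37.9/20) = 0.0127.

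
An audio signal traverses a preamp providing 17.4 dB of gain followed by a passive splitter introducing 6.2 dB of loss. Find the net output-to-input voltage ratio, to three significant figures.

Net gain = 17.4 + (−6.2) = 11.2 dB.
Voltage ratio = 10^(11.2/20) = 3.63.

3.63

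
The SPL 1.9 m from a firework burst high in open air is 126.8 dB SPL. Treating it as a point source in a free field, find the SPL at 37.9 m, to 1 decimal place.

For a point source in a free field, ΔL = −20·log₁₀(d₂/d₁).
ΔL = −20·log₁₀(37.9/1.9) = -26.00 dB, so L₂ = 126.8 + (-26.00) = 100.8 dB SPL.

100.8 dB SPL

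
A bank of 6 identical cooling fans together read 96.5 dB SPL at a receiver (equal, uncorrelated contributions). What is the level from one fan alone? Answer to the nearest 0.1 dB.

6 equal incoherent sources add 10·log₁₀(6) = 7.78 dB over one source.
L_one = 96.5 − 7.78 = 88.7 dB SPL.

88.7 dB SPL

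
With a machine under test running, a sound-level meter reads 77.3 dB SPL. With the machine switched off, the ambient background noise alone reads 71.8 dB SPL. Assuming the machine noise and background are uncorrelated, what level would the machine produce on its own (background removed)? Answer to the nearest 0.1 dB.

75.9 dB SPL

Subtract intensities: L_src = 10·log₁₀(10^(L_total/10) − 10^(L_bg/10)).
L_src = 10·log₁₀(10^(77.3/10) − 10^(71.8/10)) = 10·log₁₀(38570000) = 75.9 dB SPL.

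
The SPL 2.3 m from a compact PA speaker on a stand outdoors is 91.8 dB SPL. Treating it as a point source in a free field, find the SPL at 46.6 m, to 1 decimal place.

Inverse-square spreading gives ΔL = −20·log₁₀(d₂/d₁).
ΔL = −20·log₁₀(46.6/2.3) = -26.13 dB, so L₂ = 91.8 + (-26.13) = 65.7 dB SPL.

65.7 dB SPL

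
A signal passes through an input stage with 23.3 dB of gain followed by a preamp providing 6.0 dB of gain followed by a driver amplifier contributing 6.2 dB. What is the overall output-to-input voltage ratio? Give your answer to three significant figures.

Net gain = 23.3 + 6.0 + 6.2 = 35.5 dB.
Voltage ratio = 10^(35.5/20) = 59.6.

59.6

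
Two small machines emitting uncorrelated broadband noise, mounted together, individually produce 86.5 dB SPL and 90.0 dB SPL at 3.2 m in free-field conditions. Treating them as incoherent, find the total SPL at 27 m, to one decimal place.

Combined at 3.2 m: 10·log₁₀(10^(86.5/10)+10^(90.0/10)) = 91.60 dB SPL.
Then apply −20·log₁₀(27/3.2) = -18.52 dB → 73.1 dB SPL.

73.1 dB SPL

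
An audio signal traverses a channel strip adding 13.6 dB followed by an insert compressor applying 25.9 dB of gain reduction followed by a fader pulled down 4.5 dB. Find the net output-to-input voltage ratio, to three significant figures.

0.145

Net gain = 13.6 + (−25.9) + (−4.5) = -16.8 dB.
Voltage ratio = 10^(-16.8/20) = 0.145.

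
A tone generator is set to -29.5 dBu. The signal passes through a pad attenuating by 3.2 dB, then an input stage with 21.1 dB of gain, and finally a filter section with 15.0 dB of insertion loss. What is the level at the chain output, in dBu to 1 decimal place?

-26.6 dBu

In dB, series stages simply add:
-29.5 − 3.2 + 21.1 − 15.0 = -26.6 dBu.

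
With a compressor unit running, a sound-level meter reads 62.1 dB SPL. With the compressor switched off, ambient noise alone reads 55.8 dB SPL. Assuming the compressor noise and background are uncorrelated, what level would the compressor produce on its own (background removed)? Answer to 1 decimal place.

60.9 dB SPL

Background correction is a power subtraction:
L_src = 10·log₁₀(10^(62.1/10) − 10^(55.8/10)) = 10·log₁₀(1242000) = 60.9 dB SPL.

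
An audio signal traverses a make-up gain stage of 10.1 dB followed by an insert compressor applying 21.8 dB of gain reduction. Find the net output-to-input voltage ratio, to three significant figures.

Net gain = 10.1 + (−21.8) = -11.7 dB.
Voltage ratio = 10^(-11.7/20) = 0.260.

0.260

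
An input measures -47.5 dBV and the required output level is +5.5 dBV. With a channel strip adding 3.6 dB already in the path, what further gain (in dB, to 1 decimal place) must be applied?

49.4 dB

The required make-up gain is the shortfall in the dB sum.
G = +5.5 − (-47.5) − 3.6 = 49.4 dB.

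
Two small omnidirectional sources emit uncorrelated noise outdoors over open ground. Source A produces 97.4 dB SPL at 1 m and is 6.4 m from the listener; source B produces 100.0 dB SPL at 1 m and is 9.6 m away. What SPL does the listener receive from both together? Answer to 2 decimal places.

83.85 dB SPL

At the listener: L_A = 97.4 − 20·log₁₀(6.4) = 81.276 dB; L_B = 100.0 − 20·log₁₀(9.6) = 80.355 dB.
Combined: 10·log₁₀(10^(81.276/10)+10^(80.355/10)) = 83.85 dB SPL.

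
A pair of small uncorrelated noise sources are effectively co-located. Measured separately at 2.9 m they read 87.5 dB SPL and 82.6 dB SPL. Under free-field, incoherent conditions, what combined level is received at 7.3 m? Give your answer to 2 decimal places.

80.70 dB SPL

Combined at 2.9 m: 10·log₁₀(10^(87.5/10)+10^(82.6/10)) = 88.718 dB SPL.
Then apply −20·log₁₀(7.3/2.9) = -8.018 dB → 80.70 dB SPL.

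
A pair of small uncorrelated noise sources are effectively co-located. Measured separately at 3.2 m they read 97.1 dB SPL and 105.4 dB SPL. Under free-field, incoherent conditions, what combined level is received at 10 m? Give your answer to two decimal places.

Combined at 3.2 m: 10·log₁₀(10^(97.1/10)+10^(105.4/10)) = 105.999 dB SPL.
Then apply −20·log₁₀(10/3.2) = -9.897 dB → 96.10 dB SPL.

96.10 dB SPL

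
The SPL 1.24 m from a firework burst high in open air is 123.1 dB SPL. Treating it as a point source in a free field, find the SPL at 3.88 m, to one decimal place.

Inverse-square spreading gives ΔL = −20·log₁₀(d₂/d₁).
ΔL = −20·log₁₀(3.88/1.24) = -9.91 dB, so L₂ = 123.1 + (-9.91) = 113.2 dB SPL.

113.2 dB SPL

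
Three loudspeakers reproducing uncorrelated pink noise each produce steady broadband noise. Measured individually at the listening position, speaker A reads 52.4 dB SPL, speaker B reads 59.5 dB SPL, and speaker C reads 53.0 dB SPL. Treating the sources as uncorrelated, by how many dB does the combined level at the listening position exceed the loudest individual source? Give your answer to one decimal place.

1.5 dB

Uncorrelated sources add in intensity (power), not in dB.
L_total = 10·log₁₀(10^(52.4/10) + 10^(59.5/10) + 10^(53.0/10)) = 61.02 dB SPL.
Excess over the loudest (59.5 dB): 61.02 − 59.5 = 1.5 dB.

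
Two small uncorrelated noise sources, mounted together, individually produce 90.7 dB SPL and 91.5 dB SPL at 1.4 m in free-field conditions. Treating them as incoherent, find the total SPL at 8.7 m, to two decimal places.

78.26 dB SPL

Combined at 1.4 m: 10·log₁₀(10^(90.7/10)+10^(91.5/10)) = 94.129 dB SPL.
Then apply −20·log₁₀(8.7/1.4) = -15.868 dB → 78.26 dB SPL.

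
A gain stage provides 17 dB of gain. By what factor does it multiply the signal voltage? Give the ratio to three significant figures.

7.08

Voltage ratio = 10^(dB/20).
10^(17/20) = 10^(0.8500) = 7.08.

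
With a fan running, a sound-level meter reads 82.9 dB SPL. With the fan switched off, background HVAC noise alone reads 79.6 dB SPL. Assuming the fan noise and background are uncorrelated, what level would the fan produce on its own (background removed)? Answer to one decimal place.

Background correction is a power subtraction:
L_src = 10·log₁₀(10^(82.9/10) − 10^(79.6/10)) = 10·log₁₀(103800000) = 80.2 dB SPL.

80.2 dB SPL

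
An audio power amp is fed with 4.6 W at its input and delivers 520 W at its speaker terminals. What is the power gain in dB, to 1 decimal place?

20.5 dB

Power ratio → dB uses the 10·log₁₀ form:
10·log₁₀(520/4.6) = 10·log₁₀(113.0) = 20.5 dB.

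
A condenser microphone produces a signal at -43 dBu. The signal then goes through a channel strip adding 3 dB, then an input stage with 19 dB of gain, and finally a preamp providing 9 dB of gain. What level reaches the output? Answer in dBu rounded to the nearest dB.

Gain stages sum in dB:
-43 + 3 + 19 + 9 = -12 dBu.

-12 dBu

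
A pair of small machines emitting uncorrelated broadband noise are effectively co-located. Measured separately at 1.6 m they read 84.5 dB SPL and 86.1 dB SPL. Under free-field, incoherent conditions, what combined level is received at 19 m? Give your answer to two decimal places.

Combined at 1.6 m: 10·log₁₀(10^(84.5/10)+10^(86.1/10)) = 88.384 dB SPL.
Then apply −20·log₁₀(19/1.6) = -21.493 dB → 66.89 dB SPL.

66.89 dB SPL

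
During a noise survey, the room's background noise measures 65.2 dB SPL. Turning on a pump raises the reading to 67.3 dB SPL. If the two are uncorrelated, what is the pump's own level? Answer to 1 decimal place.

Subtract intensities: L_src = 10·log₁₀(10^(L_total/10) − 10^(L_bg/10)).
L_src = 10·log₁₀(10^(67.3/10) − 10^(65.2/10)) = 10·log₁₀(2059000) = 63.1 dB SPL.

63.1 dB SPL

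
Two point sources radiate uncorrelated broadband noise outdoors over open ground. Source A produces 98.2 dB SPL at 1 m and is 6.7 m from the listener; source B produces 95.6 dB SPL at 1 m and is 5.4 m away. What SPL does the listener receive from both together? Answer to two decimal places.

At the listener: L_A = 98.2 − 20·log₁₀(6.7) = 81.679 dB; L_B = 95.6 − 20·log₁₀(5.4) = 80.952 dB.
Combined: 10·log₁₀(10^(81.679/10)+10^(80.952/10)) = 84.34 dB SPL.

84.34 dB SPL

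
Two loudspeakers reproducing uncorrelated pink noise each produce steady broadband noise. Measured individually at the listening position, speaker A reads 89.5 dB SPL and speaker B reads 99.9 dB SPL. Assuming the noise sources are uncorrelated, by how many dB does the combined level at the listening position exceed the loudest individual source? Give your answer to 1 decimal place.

Add the sources as powers (linear), then convert back to dB:
L_total = 10·log₁₀(10^(89.5/10) + 10^(99.9/10)) = 100.28 dB SPL.
Excess over the loudest (99.9 dB): 100.28 − 99.9 = 0.4 dB.

0.4 dB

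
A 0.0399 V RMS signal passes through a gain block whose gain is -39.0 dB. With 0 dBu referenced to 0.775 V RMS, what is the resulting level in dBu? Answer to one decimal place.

Input level: 20·log₁₀(0.0399/0.775) = -25.77 dBu.
Output: -25.77 − 39.0 = -64.8 dBu.

-64.8 dBu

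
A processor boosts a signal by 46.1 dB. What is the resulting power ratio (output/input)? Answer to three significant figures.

40700

Power ratio = 10^(dB/10).
10^(46.1/10) = 10^(4.610) = 40700.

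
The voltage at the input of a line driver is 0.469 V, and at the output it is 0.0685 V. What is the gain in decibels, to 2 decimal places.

Voltage is an amplitude quantity, so gain = 20·log₁₀(V_out/V_in).
20·log₁₀(0.0685/0.469) = 20·log₁₀(0.1461) = -16.71 dB.

-16.71 dB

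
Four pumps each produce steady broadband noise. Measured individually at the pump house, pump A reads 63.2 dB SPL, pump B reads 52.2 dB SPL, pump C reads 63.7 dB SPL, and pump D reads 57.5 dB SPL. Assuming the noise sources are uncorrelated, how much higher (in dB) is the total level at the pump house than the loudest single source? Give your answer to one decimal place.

3.4 dB

Add the sources as powers (linear), then convert back to dB:
L_total = 10·log₁₀(10^(63.2/10) + 10^(52.2/10) + 10^(63.7/10) + 10^(57.5/10)) = 67.13 dB SPL.
Excess over the loudest (63.7 dB): 67.13 − 63.7 = 3.4 dB.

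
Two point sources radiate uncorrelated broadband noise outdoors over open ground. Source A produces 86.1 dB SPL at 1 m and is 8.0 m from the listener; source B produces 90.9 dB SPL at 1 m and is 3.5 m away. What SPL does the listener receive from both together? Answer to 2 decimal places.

At the listener: L_A = 86.1 − 20·log₁₀(8.0) = 68.038 dB; L_B = 90.9 − 20·log₁₀(3.5) = 80.019 dB.
Combined: 10·log₁₀(10^(68.038/10)+10^(80.019/10)) = 80.29 dB SPL.

80.29 dB SPL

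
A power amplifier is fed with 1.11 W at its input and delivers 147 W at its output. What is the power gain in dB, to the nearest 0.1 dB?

Power is a power quantity, so gain = 10·log₁₀(P_out/P_in).
10·log₁₀(147/1.11) = 10·log₁₀(132.4) = 21.2 dB.

21.2 dB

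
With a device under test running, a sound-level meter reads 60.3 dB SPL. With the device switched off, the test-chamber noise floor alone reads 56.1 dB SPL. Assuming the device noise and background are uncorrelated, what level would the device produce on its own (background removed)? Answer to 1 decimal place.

Background correction is a power subtraction:
L_src = 10·log₁₀(10^(60.3/10) − 10^(56.1/10)) = 10·log₁₀(664100) = 58.2 dB SPL.

58.2 dB SPL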